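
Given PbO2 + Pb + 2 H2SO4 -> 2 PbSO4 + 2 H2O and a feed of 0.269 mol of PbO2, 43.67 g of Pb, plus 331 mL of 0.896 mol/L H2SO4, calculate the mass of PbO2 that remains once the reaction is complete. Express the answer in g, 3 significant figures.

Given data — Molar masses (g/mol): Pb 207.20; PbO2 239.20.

n(PbO2) = 0.2690 mol
n(Pb) = 43.67 / 207.20 = 0.2108 mol
n(H2SO4) = 0.896 × 331.0/1000 = 0.2966 mol
n/ν → PbO2: 0.2690, Pb: 0.2108, H2SO4: 0.1483; H2SO4 is limiting.
PbO2 consumed = (1/2) × 0.2966 = 0.1483 mol
PbO2 remaining = 0.2690 − 0.1483 = 0.1207 mol
mass = 0.1207 × 239.20 = 28.87 g

28.9 g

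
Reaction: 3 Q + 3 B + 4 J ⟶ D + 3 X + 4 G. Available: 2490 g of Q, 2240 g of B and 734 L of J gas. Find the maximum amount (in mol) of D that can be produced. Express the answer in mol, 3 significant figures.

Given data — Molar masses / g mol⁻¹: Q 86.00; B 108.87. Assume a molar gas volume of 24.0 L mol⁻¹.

6.86 mol

n(Q) = 2490 / 86.00 = 28.95 mol
n(B) = 2240 / 108.87 = 20.57 mol
n(J) = 734.0 / 24.0 = 30.58 mol
n/ν for Q = 28.95/3 = 9.650
n/ν for B = 20.57/3 = 6.857
n/ν for J = 30.58/4 = 7.645
Smallest n/ν is B → limiting reagent.
n(D) = (1/3) × 20.57 = 6.857 mol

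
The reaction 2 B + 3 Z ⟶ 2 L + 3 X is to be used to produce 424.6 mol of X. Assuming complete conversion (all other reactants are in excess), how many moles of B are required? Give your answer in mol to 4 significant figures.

283.1 mol

n(X) = 424.6 mol
n(B) = (2/3) × 424.6 = 283.1 mol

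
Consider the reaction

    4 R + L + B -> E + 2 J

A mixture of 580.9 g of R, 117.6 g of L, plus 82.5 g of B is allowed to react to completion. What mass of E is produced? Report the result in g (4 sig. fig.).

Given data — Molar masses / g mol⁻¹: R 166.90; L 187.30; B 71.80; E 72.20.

n(R) = 580.9 / 166.90 = 3.481 mol
n(L) = 117.6 / 187.30 = 0.6279 mol
n(B) = 82.50 / 71.80 = 1.149 mol
n/ν → R: 0.8703, L: 0.6279, B: 1.149; L is limiting.
n(E) = (1/1) × 0.6279 = 0.6279 mol
mass = 0.6279 × 72.20 = 45.33 g

45.33 g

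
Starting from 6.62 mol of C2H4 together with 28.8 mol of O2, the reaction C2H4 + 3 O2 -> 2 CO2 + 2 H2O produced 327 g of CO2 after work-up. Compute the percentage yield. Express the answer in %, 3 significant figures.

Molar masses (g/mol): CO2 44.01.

56.1 %

n(C2H4) = 6.620 mol
n(O2) = 28.80 mol
n/ν for C2H4 = 6.620/1 = 6.620
n/ν for O2 = 28.80/3 = 9.600
Smallest n/ν is C2H4 → limiting reagent.
theoretical n(CO2) = (2/1) × 6.620 = 13.24 mol → 582.7 g
% yield = 327 / 582.7 × 100 = 56.12 %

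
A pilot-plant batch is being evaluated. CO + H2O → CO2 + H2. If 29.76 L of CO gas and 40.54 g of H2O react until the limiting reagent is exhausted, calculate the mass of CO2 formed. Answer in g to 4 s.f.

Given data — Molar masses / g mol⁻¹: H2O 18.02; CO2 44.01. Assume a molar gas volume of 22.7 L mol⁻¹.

57.70 g

n(CO) = 29.76 / 22.7 = 1.311 mol
n(H2O) = 40.54 / 18.02 = 2.250 mol
n/ν for CO = 1.311/1 = 1.311
n/ν for H2O = 2.250/1 = 2.250
Smallest n/ν is CO → limiting reagent.
n(CO2) = (1/1) × 1.311 = 1.311 mol
mass = 1.311 × 44.01 = 57.70 g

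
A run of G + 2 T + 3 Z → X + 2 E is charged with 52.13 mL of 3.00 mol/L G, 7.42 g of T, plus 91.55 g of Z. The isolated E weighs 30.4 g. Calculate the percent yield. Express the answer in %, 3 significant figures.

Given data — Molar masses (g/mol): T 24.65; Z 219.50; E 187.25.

n(G) = 3.00 × 52.13/1000 = 0.1564 mol
n(T) = 7.420 / 24.65 = 0.3010 mol
n(Z) = 91.55 / 219.50 = 0.4171 mol
n/ν for G = 0.1564/1 = 0.1564
n/ν for T = 0.3010/2 = 0.1505
n/ν for Z = 0.4171/3 = 0.1390
Smallest n/ν is Z → limiting reagent.
theoretical n(E) = (2/3) × 0.4171 = 0.2781 mol → 52.07 g
% yield = 30.4 / 52.07 × 100 = 58.38 %

58.4 %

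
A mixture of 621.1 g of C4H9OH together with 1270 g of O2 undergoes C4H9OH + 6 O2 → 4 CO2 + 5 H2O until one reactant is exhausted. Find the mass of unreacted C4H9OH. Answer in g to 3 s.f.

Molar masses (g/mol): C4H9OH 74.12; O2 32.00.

131 g

n(C4H9OH) = 621.1 / 74.12 = 8.380 mol
n(O2) = 1270 / 32.00 = 39.69 mol
n/ν for C4H9OH = 8.380/1 = 8.380
n/ν for O2 = 39.69/6 = 6.615
Smallest n/ν is O2 → limiting reagent.
C4H9OH consumed = (1/6) × 39.69 = 6.615 mol
C4H9OH remaining = 8.380 − 6.615 = 1.765 mol
mass = 1.765 × 74.12 = 130.8 g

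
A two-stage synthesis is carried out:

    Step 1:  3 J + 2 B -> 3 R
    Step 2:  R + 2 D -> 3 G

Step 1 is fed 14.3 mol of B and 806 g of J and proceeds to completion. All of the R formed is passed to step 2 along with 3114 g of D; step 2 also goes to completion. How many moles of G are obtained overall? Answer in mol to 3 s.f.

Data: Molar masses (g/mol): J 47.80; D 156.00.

Step 1:
n(B) = 14.30 mol
n(J) = 806.0 / 47.80 = 16.86 mol
n/ν for B = 14.30/2 = 7.150
n/ν for J = 16.86/3 = 5.620
Smallest n/ν is J → limiting reagent.
n(R) produced = (3/3) × 16.86 = 16.86 mol
Step 2:
n(R) available = 16.86 mol
n(D) = 3114 / 156.00 = 19.96 mol
n/ν for R = 16.86/1 = 16.86
n/ν for D = 19.96/2 = 9.980
Smallest n/ν is D → limiting reagent.
n(G) = (3/2) × 19.96 = 29.94 mol

29.9 mol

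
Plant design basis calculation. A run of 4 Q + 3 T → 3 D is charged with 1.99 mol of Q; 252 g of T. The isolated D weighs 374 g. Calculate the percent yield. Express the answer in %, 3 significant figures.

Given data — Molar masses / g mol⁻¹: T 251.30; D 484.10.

n(Q) = 1.990 mol
n(T) = 252.0 / 251.30 = 1.003 mol
n/ν → Q: 0.4975, T: 0.3343; T is limiting.
theoretical n(D) = (3/3) × 1.003 = 1.003 mol → 485.6 g
% yield = 374 / 485.6 × 100 = 77.02 %

77.0 %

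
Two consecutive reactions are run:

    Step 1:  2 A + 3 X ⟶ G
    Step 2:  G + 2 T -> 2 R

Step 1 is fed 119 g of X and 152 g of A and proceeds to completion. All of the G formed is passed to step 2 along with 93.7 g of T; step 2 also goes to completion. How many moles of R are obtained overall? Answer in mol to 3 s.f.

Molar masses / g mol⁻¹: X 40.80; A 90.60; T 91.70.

1.02 mol

Step 1:
n(X) = 119.0 / 40.80 = 2.917 mol
n(A) = 152.0 / 90.60 = 1.678 mol
n/ν for X = 2.917/3 = 0.9723
n/ν for A = 1.678/2 = 0.8390
Smallest n/ν is A → limiting reagent.
n(G) produced = (1/2) × 1.678 = 0.8390 mol
Step 2:
n(G) available = 0.8390 mol
n(T) = 93.70 / 91.70 = 1.022 mol
n/ν for G = 0.8390/1 = 0.8390
n/ν for T = 1.022/2 = 0.5110
Smallest n/ν is T → limiting reagent.
n(R) = (2/2) × 1.022 = 1.022 mol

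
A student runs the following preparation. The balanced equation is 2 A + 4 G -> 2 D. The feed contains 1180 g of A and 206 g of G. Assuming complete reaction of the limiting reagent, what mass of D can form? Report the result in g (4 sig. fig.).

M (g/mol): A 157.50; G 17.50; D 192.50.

n(A) = 1180 / 157.50 = 7.492 mol
n(G) = 206.0 / 17.50 = 11.77 mol
n/ν → A: 3.746, G: 2.943; G is limiting.
n(D) = (2/4) × 11.77 = 5.885 mol
mass = 5.885 × 192.50 = 1133 g

1133 g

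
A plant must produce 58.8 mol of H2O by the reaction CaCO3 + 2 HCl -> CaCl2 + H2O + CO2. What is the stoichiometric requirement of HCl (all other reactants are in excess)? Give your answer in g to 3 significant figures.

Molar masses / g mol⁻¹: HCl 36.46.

4290 g

n(H2O) = 58.80 mol
n(HCl) = (2/1) × 58.80 = 117.6 mol
mass = 117.6 × 36.46 = 4288 g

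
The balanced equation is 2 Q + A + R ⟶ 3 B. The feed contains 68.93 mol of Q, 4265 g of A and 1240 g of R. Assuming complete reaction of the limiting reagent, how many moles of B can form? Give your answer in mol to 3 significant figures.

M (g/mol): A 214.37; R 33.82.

n(Q) = 68.93 mol
n(A) = 4265 / 214.37 = 19.90 mol
n(R) = 1240 / 33.82 = 36.66 mol
n/ν for Q = 68.93/2 = 34.47
n/ν for A = 19.90/1 = 19.90
n/ν for R = 36.66/1 = 36.66
Smallest n/ν is A → limiting reagent.
n(B) = (3/1) × 19.90 = 59.70 mol

59.7 mol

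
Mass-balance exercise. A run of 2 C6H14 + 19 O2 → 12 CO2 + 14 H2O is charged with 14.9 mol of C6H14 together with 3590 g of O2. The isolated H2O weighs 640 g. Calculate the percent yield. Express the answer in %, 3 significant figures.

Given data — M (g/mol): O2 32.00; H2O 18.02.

n(C6H14) = 14.90 mol
n(O2) = 3590 / 32.00 = 112.2 mol
n/ν → C6H14: 7.450, O2: 5.905; O2 is limiting.
theoretical n(H2O) = (14/19) × 112.2 = 82.67 mol → 1490 g
% yield = 640 / 1490 × 100 = 42.95 %

43.0 %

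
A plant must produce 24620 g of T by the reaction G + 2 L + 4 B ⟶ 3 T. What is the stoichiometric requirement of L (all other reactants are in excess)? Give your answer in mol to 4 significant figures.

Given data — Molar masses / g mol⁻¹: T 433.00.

37.91 mol

n(T) = 24620 / 433.00 = 56.86 mol
n(L) = (2/3) × 56.86 = 37.91 mol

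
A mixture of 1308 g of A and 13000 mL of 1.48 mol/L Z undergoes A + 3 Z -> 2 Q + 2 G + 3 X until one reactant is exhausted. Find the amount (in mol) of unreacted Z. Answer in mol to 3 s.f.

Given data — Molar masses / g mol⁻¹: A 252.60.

n(A) = 1308 / 252.60 = 5.178 mol
n(Z) = 1.48 × 13000/1000 = 19.24 mol
n/ν → A: 5.178, Z: 6.413; A is limiting.
Z consumed = (3/1) × 5.178 = 15.53 mol
Z remaining = 19.24 − 15.53 = 3.710 mol

3.71 mol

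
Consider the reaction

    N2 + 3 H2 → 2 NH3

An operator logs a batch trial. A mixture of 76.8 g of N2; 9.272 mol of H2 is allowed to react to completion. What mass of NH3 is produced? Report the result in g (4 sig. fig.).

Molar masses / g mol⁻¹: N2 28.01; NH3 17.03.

93.39 g

n(N2) = 76.80 / 28.01 = 2.742 mol
n(H2) = 9.272 mol
n/ν for N2 = 2.742/1 = 2.742
n/ν for H2 = 9.272/3 = 3.091
Smallest n/ν is N2 → limiting reagent.
n(NH3) = (2/1) × 2.742 = 5.484 mol
mass = 5.484 × 17.03 = 93.39 g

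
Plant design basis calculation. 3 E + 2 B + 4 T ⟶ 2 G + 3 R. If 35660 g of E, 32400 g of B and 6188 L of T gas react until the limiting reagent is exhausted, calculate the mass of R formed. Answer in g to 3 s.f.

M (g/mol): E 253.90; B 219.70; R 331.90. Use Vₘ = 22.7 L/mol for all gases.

46600 g

n(E) = 35660 / 253.90 = 140.4 mol
n(B) = 32400 / 219.70 = 147.5 mol
n(T) = 6188 / 22.7 = 272.6 mol
n/ν for E = 140.4/3 = 46.80
n/ν for B = 147.5/2 = 73.75
n/ν for T = 272.6/4 = 68.15
Smallest n/ν is E → limiting reagent.
n(R) = (3/3) × 140.4 = 140.4 mol
mass = 140.4 × 331.90 = 46600 g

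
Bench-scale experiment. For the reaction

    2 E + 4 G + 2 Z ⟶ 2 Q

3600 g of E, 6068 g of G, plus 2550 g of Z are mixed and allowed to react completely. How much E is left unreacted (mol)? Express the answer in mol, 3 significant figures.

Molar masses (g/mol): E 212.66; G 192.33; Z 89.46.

1.15 mol

n(E) = 3600 / 212.66 = 16.93 mol
n(G) = 6068 / 192.33 = 31.55 mol
n(Z) = 2550 / 89.46 = 28.50 mol
n/ν → E: 8.465, G: 7.888, Z: 14.25; G is limiting.
E consumed = (2/4) × 31.55 = 15.78 mol
E remaining = 16.93 − 15.78 = 1.150 mol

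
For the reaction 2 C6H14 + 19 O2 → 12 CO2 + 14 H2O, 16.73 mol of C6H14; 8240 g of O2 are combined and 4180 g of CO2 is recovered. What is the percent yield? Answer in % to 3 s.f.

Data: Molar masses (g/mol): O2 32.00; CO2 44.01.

n(C6H14) = 16.73 mol
n(O2) = 8240 / 32.00 = 257.5 mol
n/ν for C6H14 = 16.73/2 = 8.365
n/ν for O2 = 257.5/19 = 13.55
Smallest n/ν is C6H14 → limiting reagent.
theoretical n(CO2) = (12/2) × 16.73 = 100.4 mol → 4419 g
% yield = 4180 / 4419 × 100 = 94.59 %

94.6 %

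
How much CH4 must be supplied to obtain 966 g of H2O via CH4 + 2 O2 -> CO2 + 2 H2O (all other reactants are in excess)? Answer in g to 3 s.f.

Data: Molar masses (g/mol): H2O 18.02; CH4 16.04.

n(H2O) = 966 / 18.02 = 53.61 mol
n(CH4) = (1/2) × 53.61 = 26.81 mol
mass = 26.81 × 16.04 = 430.0 g

430 g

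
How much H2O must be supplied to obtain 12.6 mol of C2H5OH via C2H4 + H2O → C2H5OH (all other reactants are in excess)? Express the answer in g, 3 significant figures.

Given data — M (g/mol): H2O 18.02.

n(C2H5OH) = 12.60 mol
n(H2O) = (1/1) × 12.60 = 12.60 mol
mass = 12.60 × 18.02 = 227.1 g

227 g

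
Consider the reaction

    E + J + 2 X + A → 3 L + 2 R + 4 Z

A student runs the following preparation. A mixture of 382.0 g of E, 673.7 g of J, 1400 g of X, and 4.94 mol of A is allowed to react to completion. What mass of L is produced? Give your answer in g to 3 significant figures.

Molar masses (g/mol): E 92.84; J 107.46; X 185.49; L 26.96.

305 g

n(E) = 382.0 / 92.84 = 4.115 mol
n(J) = 673.7 / 107.46 = 6.269 mol
n(X) = 1400 / 185.49 = 7.548 mol
n(A) = 4.940 mol
n/ν for E = 4.115/1 = 4.115
n/ν for J = 6.269/1 = 6.269
n/ν for X = 7.548/2 = 3.774
n/ν for A = 4.940/1 = 4.940
Smallest n/ν is X → limiting reagent.
n(L) = (3/2) × 7.548 = 11.32 mol
mass = 11.32 × 26.96 = 305.2 g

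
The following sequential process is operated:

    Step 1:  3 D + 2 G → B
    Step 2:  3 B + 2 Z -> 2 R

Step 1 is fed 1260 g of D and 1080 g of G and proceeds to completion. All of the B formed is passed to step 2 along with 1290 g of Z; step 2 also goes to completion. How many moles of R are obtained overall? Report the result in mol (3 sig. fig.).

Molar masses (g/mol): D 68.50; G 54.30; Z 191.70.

4.09 mol

Step 1:
n(D) = 1260 / 68.50 = 18.39 mol
n(G) = 1080 / 54.30 = 19.89 mol
n/ν → D: 6.130, G: 9.945; D is limiting.
n(B) produced = (1/3) × 18.39 = 6.130 mol
Step 2:
n(B) available = 6.130 mol
n(Z) = 1290 / 191.70 = 6.729 mol
n/ν → B: 2.043, Z: 3.365; B is limiting.
n(R) = (2/3) × 6.130 = 4.087 mol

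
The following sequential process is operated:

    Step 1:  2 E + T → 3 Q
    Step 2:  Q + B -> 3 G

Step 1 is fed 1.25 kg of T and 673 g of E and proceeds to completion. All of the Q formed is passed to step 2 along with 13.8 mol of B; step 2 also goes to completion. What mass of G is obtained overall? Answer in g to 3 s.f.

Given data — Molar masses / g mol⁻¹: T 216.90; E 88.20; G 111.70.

3840 g

Step 1:
n(T) = 1.250×1000 / 216.90 = 5.763 mol
n(E) = 673.0 / 88.20 = 7.630 mol
n/ν for T = 5.763/1 = 5.763
n/ν for E = 7.630/2 = 3.815
Smallest n/ν is E → limiting reagent.
n(Q) produced = (3/2) × 7.630 = 11.45 mol
Step 2:
n(Q) available = 11.45 mol
n(B) = 13.80 mol
n/ν for Q = 11.45/1 = 11.45
n/ν for B = 13.80/1 = 13.80
Smallest n/ν is Q → limiting reagent.
n(G) = (3/1) × 11.45 = 34.35 mol
mass = 34.35 × 111.70 = 3837 g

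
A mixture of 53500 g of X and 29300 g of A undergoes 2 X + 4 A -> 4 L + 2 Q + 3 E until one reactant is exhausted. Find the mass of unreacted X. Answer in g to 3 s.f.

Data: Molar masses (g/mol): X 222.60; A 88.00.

16400 g

n(X) = 53500 / 222.60 = 240.3 mol
n(A) = 29300 / 88.00 = 333.0 mol
n/ν for X = 240.3/2 = 120.2
n/ν for A = 333.0/4 = 83.25
Smallest n/ν is A → limiting reagent.
X consumed = (2/4) × 333.0 = 166.5 mol
X remaining = 240.3 − 166.5 = 73.80 mol
mass = 73.80 × 222.60 = 16430 g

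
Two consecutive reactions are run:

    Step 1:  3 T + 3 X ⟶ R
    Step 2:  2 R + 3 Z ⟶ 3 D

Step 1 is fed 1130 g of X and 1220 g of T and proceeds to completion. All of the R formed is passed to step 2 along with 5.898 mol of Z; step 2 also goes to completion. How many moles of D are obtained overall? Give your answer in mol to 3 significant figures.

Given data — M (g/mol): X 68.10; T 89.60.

5.90 mol

Step 1:
n(X) = 1130 / 68.10 = 16.59 mol
n(T) = 1220 / 89.60 = 13.62 mol
n/ν → X: 5.530, T: 4.540; T is limiting.
n(R) produced = (1/3) × 13.62 = 4.540 mol
Step 2:
n(R) available = 4.540 mol
n(Z) = 5.898 mol
n/ν → R: 2.270, Z: 1.966; Z is limiting.
n(D) = (3/3) × 5.898 = 5.898 mol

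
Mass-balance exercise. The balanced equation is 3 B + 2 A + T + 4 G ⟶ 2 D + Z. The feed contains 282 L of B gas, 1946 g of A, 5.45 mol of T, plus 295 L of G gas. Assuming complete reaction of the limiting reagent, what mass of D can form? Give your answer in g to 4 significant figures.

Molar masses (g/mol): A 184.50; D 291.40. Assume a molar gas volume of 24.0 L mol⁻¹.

n(B) = 282.0 / 24.0 = 11.75 mol
n(A) = 1946 / 184.50 = 10.55 mol
n(T) = 5.450 mol
n(G) = 295.0 / 24.0 = 12.29 mol
n/ν for B = 11.75/3 = 3.917
n/ν for A = 10.55/2 = 5.275
n/ν for T = 5.450/1 = 5.450
n/ν for G = 12.29/4 = 3.073
Smallest n/ν is G → limiting reagent.
n(D) = (2/4) × 12.29 = 6.145 mol
mass = 6.145 × 291.40 = 1791 g

1791 g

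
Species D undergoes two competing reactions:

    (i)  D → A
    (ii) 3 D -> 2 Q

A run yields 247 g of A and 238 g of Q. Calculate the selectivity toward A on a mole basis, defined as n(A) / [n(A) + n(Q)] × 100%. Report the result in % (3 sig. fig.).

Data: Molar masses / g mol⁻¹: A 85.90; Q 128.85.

60.9 %

n(A) = 247 / 85.90 = 2.875 mol
n(Q) = 238 / 128.85 = 1.847 mol
selectivity = 2.875/(2.875+1.847) × 100 = 60.89 %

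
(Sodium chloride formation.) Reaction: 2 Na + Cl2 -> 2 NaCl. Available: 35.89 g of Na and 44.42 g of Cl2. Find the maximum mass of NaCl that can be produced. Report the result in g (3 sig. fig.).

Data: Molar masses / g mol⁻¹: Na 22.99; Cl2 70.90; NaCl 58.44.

73.2 g

n(Na) = 35.89 / 22.99 = 1.561 mol
n(Cl2) = 44.42 / 70.90 = 0.6265 mol
n/ν for Na = 1.561/2 = 0.7805
n/ν for Cl2 = 0.6265/1 = 0.6265
Smallest n/ν is Cl2 → limiting reagent.
n(NaCl) = (2/1) × 0.6265 = 1.253 mol
mass = 1.253 × 58.44 = 73.23 g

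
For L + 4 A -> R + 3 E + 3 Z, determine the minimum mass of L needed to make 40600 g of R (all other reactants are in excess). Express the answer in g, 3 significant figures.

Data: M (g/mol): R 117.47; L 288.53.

99700 g

n(R) = 40600 / 117.47 = 345.6 mol
n(L) = (1/1) × 345.6 = 345.6 mol
mass = 345.6 × 288.53 = 99720 g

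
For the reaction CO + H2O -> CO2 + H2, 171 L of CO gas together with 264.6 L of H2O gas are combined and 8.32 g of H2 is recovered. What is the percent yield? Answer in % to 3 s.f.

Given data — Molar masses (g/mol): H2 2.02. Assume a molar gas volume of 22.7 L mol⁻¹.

n(CO) = 171.0 / 22.7 = 7.533 mol
n(H2O) = 264.6 / 22.7 = 11.66 mol
n/ν → CO: 7.533, H2O: 11.66; CO is limiting.
theoretical n(H2) = (1/1) × 7.533 = 7.533 mol → 15.22 g
% yield = 8.32 / 15.22 × 100 = 54.66 %

54.7 %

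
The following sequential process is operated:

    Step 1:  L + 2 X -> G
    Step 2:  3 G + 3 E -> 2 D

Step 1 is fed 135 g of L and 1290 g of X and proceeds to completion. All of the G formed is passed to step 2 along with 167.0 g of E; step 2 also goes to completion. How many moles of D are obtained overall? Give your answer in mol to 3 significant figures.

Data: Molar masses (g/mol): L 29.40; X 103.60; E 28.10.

Step 1:
n(L) = 135.0 / 29.40 = 4.592 mol
n(X) = 1290 / 103.60 = 12.45 mol
n/ν for L = 4.592/1 = 4.592
n/ν for X = 12.45/2 = 6.225
Smallest n/ν is L → limiting reagent.
n(G) produced = (1/1) × 4.592 = 4.592 mol
Step 2:
n(G) available = 4.592 mol
n(E) = 167.0 / 28.10 = 5.943 mol
n/ν for G = 4.592/3 = 1.531
n/ν for E = 5.943/3 = 1.981
Smallest n/ν is G → limiting reagent.
n(D) = (2/3) × 4.592 = 3.061 mol

3.06 mol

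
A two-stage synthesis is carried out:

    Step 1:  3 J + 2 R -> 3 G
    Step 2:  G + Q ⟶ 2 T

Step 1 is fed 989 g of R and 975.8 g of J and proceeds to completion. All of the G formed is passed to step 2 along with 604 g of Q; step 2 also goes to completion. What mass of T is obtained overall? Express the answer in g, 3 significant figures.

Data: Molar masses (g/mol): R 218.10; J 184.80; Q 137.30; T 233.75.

2060 g

Step 1:
n(R) = 989.0 / 218.10 = 4.535 mol
n(J) = 975.8 / 184.80 = 5.280 mol
n/ν for R = 4.535/2 = 2.268
n/ν for J = 5.280/3 = 1.760
Smallest n/ν is J → limiting reagent.
n(G) produced = (3/3) × 5.280 = 5.280 mol
Step 2:
n(G) available = 5.280 mol
n(Q) = 604.0 / 137.30 = 4.399 mol
n/ν for G = 5.280/1 = 5.280
n/ν for Q = 4.399/1 = 4.399
Smallest n/ν is Q → limiting reagent.
n(T) = (2/1) × 4.399 = 8.798 mol
mass = 8.798 × 233.75 = 2057 g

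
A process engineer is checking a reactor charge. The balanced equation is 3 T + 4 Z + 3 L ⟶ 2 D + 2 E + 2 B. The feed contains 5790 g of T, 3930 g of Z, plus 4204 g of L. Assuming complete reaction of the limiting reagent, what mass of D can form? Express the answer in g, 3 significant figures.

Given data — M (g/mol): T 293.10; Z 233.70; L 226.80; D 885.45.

n(T) = 5790 / 293.10 = 19.75 mol
n(Z) = 3930 / 233.70 = 16.82 mol
n(L) = 4204 / 226.80 = 18.54 mol
n/ν for T = 19.75/3 = 6.583
n/ν for Z = 16.82/4 = 4.205
n/ν for L = 18.54/3 = 6.180
Smallest n/ν is Z → limiting reagent.
n(D) = (2/4) × 16.82 = 8.410 mol
mass = 8.410 × 885.45 = 7447 g

7450 g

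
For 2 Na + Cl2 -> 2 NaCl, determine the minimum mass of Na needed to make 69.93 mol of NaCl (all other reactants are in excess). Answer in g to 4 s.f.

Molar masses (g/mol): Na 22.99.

n(NaCl) = 69.93 mol
n(Na) = (2/2) × 69.93 = 69.93 mol
mass = 69.93 × 22.99 = 1608 g

1608 g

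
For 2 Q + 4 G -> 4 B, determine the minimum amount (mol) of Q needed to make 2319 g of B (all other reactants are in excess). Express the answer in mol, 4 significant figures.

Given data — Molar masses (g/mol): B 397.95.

n(B) = 2319 / 397.95 = 5.827 mol
n(Q) = (2/4) × 5.827 = 2.914 mol

2.914 mol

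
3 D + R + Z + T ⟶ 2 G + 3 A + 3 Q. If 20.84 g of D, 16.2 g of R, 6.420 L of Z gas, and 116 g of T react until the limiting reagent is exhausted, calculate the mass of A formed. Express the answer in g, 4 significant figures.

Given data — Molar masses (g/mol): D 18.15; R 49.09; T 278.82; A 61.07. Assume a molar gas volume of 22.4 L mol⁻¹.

n(D) = 20.84 / 18.15 = 1.148 mol
n(R) = 16.20 / 49.09 = 0.3300 mol
n(Z) = 6.420 / 22.4 = 0.2866 mol
n(T) = 116.0 / 278.82 = 0.4160 mol
n/ν for D = 1.148/3 = 0.3827
n/ν for R = 0.3300/1 = 0.3300
n/ν for Z = 0.2866/1 = 0.2866
n/ν for T = 0.4160/1 = 0.4160
Smallest n/ν is Z → limiting reagent.
n(A) = (3/1) × 0.2866 = 0.8598 mol
mass = 0.8598 × 61.07 = 52.51 g

52.51 g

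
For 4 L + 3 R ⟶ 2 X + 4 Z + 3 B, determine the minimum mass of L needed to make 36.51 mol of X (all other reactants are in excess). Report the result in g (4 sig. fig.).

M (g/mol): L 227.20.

n(X) = 36.51 mol
n(L) = (4/2) × 36.51 = 73.02 mol
mass = 73.02 × 227.20 = 16590 g

16590 g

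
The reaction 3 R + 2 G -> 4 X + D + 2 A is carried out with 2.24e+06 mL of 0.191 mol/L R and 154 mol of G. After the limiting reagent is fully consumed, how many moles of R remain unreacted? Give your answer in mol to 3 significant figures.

n(R) = 0.191 × 2.24e+06/1000 = 427.8 mol
n(G) = 154.0 mol
n/ν → R: 142.6, G: 77.00; G is limiting.
R consumed = (3/2) × 154.0 = 231.0 mol
R remaining = 427.8 − 231.0 = 196.8 mol

197 mol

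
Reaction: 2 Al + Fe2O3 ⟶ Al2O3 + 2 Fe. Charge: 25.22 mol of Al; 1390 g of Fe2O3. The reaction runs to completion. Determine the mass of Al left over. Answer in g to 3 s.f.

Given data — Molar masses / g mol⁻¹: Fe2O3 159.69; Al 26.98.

n(Al) = 25.22 mol
n(Fe2O3) = 1390 / 159.69 = 8.704 mol
n/ν for Al = 25.22/2 = 12.61
n/ν for Fe2O3 = 8.704/1 = 8.704
Smallest n/ν is Fe2O3 → limiting reagent.
Al consumed = (2/1) × 8.704 = 17.41 mol
Al remaining = 25.22 − 17.41 = 7.810 mol
mass = 7.810 × 26.98 = 210.7 g

211 g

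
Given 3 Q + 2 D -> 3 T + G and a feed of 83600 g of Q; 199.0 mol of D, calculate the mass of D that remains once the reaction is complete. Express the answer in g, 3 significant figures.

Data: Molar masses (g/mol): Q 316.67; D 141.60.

n(Q) = 83600 / 316.67 = 264.0 mol
n(D) = 199.0 mol
n/ν for Q = 264.0/3 = 88.00
n/ν for D = 199.0/2 = 99.50
Smallest n/ν is Q → limiting reagent.
D consumed = (2/3) × 264.0 = 176.0 mol
D remaining = 199.0 − 176.0 = 23.00 mol
mass = 23.00 × 141.60 = 3257 g

3260 g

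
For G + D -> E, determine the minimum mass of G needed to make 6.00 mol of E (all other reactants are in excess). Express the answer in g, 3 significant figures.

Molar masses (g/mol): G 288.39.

1730 g

n(E) = 6.000 mol
n(G) = (1/1) × 6.000 = 6.000 mol
mass = 6.000 × 288.39 = 1730 g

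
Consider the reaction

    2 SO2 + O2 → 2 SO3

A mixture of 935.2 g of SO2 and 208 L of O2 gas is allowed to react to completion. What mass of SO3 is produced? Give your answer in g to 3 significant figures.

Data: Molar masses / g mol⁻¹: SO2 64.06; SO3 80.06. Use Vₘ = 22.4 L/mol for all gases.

1170 g

n(SO2) = 935.2 / 64.06 = 14.60 mol
n(O2) = 208.0 / 22.4 = 9.286 mol
n/ν → SO2: 7.300, O2: 9.286; SO2 is limiting.
n(SO3) = (2/2) × 14.60 = 14.60 mol
mass = 14.60 × 80.06 = 1169 g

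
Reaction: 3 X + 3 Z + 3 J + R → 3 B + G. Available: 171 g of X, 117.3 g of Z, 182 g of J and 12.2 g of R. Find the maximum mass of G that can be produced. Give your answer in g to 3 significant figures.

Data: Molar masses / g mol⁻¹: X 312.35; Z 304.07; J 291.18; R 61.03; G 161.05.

n(X) = 171.0 / 312.35 = 0.5475 mol
n(Z) = 117.3 / 304.07 = 0.3858 mol
n(J) = 182.0 / 291.18 = 0.6250 mol
n(R) = 12.20 / 61.03 = 0.1999 mol
n/ν → X: 0.1825, Z: 0.1286, J: 0.2083, R: 0.1999; Z is limiting.
n(G) = (1/3) × 0.3858 = 0.1286 mol
mass = 0.1286 × 161.05 = 20.71 g

20.7 g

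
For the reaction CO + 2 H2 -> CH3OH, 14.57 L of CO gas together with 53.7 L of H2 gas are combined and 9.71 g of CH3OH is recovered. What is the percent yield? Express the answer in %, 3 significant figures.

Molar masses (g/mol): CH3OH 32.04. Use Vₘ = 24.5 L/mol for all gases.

51.0 %

n(CO) = 14.57 / 24.5 = 0.5947 mol
n(H2) = 53.70 / 24.5 = 2.192 mol
n/ν for CO = 0.5947/1 = 0.5947
n/ν for H2 = 2.192/2 = 1.096
Smallest n/ν is CO → limiting reagent.
theoretical n(CH3OH) = (1/1) × 0.5947 = 0.5947 mol → 19.05 g
% yield = 9.71 / 19.05 × 100 = 50.97 %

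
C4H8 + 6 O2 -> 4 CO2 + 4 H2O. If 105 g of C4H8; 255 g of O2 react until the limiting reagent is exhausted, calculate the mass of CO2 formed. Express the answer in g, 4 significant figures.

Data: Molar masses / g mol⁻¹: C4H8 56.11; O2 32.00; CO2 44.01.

n(C4H8) = 105.0 / 56.11 = 1.871 mol
n(O2) = 255.0 / 32.00 = 7.969 mol
n/ν for C4H8 = 1.871/1 = 1.871
n/ν for O2 = 7.969/6 = 1.328
Smallest n/ν is O2 → limiting reagent.
n(CO2) = (4/6) × 7.969 = 5.313 mol
mass = 5.313 × 44.01 = 233.8 g

233.8 g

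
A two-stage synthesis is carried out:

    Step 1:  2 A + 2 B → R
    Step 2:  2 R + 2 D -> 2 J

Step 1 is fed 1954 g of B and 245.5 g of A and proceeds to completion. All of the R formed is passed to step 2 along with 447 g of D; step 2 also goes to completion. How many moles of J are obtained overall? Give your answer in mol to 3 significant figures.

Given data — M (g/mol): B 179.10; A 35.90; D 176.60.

2.53 mol

Step 1:
n(B) = 1954 / 179.10 = 10.91 mol
n(A) = 245.5 / 35.90 = 6.838 mol
n/ν for B = 10.91/2 = 5.455
n/ν for A = 6.838/2 = 3.419
Smallest n/ν is A → limiting reagent.
n(R) produced = (1/2) × 6.838 = 3.419 mol
Step 2:
n(R) available = 3.419 mol
n(D) = 447.0 / 176.60 = 2.531 mol
n/ν for R = 3.419/2 = 1.710
n/ν for D = 2.531/2 = 1.266
Smallest n/ν is D → limiting reagent.
n(J) = (2/2) × 2.531 = 2.531 mol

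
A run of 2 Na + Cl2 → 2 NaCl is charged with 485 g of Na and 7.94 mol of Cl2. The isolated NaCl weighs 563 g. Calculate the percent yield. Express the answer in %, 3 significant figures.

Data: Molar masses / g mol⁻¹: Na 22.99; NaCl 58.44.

60.7 %

n(Na) = 485.0 / 22.99 = 21.10 mol
n(Cl2) = 7.940 mol
n/ν for Na = 21.10/2 = 10.55
n/ν for Cl2 = 7.940/1 = 7.940
Smallest n/ν is Cl2 → limiting reagent.
theoretical n(NaCl) = (2/1) × 7.940 = 15.88 mol → 928.0 g
% yield = 563 / 928.0 × 100 = 60.67 %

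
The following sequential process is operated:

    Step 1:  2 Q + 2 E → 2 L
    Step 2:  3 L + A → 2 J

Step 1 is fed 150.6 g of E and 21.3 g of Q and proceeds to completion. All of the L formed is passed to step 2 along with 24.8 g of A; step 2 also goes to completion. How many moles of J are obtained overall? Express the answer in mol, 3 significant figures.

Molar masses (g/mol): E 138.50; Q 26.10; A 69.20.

Step 1:
n(E) = 150.6 / 138.50 = 1.087 mol
n(Q) = 21.30 / 26.10 = 0.8161 mol
n/ν for E = 1.087/2 = 0.5435
n/ν for Q = 0.8161/2 = 0.4081
Smallest n/ν is Q → limiting reagent.
n(L) produced = (2/2) × 0.8161 = 0.8161 mol
Step 2:
n(L) available = 0.8161 mol
n(A) = 24.80 / 69.20 = 0.3584 mol
n/ν for L = 0.8161/3 = 0.2720
n/ν for A = 0.3584/1 = 0.3584
Smallest n/ν is L → limiting reagent.
n(J) = (2/3) × 0.8161 = 0.5441 mol

0.544 mol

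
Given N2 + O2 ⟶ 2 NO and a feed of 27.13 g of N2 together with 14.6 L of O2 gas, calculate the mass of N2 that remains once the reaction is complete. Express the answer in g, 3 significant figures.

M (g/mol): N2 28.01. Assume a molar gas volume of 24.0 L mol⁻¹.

n(N2) = 27.13 / 28.01 = 0.9686 mol
n(O2) = 14.60 / 24.0 = 0.6083 mol
n/ν for N2 = 0.9686/1 = 0.9686
n/ν for O2 = 0.6083/1 = 0.6083
Smallest n/ν is O2 → limiting reagent.
N2 consumed = (1/1) × 0.6083 = 0.6083 mol
N2 remaining = 0.9686 − 0.6083 = 0.3603 mol
mass = 0.3603 × 28.01 = 10.09 g

10.1 g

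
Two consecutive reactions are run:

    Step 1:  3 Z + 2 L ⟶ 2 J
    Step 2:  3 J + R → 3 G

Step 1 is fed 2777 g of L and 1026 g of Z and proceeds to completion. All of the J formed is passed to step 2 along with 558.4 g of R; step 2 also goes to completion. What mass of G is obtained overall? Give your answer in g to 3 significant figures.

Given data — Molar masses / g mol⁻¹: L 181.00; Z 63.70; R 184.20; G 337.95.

3070 g

Step 1:
n(L) = 2777 / 181.00 = 15.34 mol
n(Z) = 1026 / 63.70 = 16.11 mol
n/ν for L = 15.34/2 = 7.670
n/ν for Z = 16.11/3 = 5.370
Smallest n/ν is Z → limiting reagent.
n(J) produced = (2/3) × 16.11 = 10.74 mol
Step 2:
n(J) available = 10.74 mol
n(R) = 558.4 / 184.20 = 3.031 mol
n/ν for J = 10.74/3 = 3.580
n/ν for R = 3.031/1 = 3.031
Smallest n/ν is R → limiting reagent.
n(G) = (3/1) × 3.031 = 9.093 mol
mass = 9.093 × 337.95 = 3073 g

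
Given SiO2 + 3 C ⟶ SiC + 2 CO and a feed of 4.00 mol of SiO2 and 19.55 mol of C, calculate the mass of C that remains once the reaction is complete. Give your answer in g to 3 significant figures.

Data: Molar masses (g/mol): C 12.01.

n(SiO2) = 4.000 mol
n(C) = 19.55 mol
n/ν → SiO2: 4.000, C: 6.517; SiO2 is limiting.
C consumed = (3/1) × 4.000 = 12.00 mol
C remaining = 19.55 − 12.00 = 7.550 mol
mass = 7.550 × 12.01 = 90.68 g

90.7 g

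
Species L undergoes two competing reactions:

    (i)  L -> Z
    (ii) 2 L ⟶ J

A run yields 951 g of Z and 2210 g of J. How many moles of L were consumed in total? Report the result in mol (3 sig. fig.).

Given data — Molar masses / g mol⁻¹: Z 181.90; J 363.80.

n(Z) = 951 / 181.90 = 5.228 mol
n(J) = 2210 / 363.80 = 6.075 mol
n(L) via (i) = (1/1)×5.228 = 5.228 mol
n(L) via (ii) = (2/1)×6.075 = 12.15 mol
total n(L) = 5.228 + 12.15 = 17.38 mol

17.4 mol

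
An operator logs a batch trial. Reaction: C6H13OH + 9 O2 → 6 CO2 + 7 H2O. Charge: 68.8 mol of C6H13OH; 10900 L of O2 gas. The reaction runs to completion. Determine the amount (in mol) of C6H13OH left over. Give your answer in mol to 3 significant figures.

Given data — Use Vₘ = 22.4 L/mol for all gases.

n(C6H13OH) = 68.80 mol
n(O2) = 10900 / 22.4 = 486.6 mol
n/ν → C6H13OH: 68.80, O2: 54.07; O2 is limiting.
C6H13OH consumed = (1/9) × 486.6 = 54.07 mol
C6H13OH remaining = 68.80 − 54.07 = 14.73 mol

14.7 mol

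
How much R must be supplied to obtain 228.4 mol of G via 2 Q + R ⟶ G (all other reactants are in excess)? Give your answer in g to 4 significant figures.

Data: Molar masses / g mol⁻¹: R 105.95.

24200 g

n(G) = 228.4 mol
n(R) = (1/1) × 228.4 = 228.4 mol
mass = 228.4 × 105.95 = 24200 g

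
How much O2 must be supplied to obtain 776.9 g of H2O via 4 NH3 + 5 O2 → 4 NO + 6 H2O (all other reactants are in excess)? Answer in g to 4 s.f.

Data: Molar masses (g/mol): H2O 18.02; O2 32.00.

n(H2O) = 776.9 / 18.02 = 43.11 mol
n(O2) = (5/6) × 43.11 = 35.93 mol
mass = 35.93 × 32.00 = 1150 g

1150 g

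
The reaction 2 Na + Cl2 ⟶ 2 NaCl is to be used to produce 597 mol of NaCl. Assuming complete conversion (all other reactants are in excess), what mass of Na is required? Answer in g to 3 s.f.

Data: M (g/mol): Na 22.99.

13700 g

n(NaCl) = 597.0 mol
n(Na) = (2/2) × 597.0 = 597.0 mol
mass = 597.0 × 22.99 = 13730 g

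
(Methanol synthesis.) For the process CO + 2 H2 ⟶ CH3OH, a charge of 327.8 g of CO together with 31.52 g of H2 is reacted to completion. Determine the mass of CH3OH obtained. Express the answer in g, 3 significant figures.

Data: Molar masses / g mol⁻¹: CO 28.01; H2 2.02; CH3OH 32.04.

n(CO) = 327.8 / 28.01 = 11.70 mol
n(H2) = 31.52 / 2.02 = 15.60 mol
n/ν for CO = 11.70/1 = 11.70
n/ν for H2 = 15.60/2 = 7.800
Smallest n/ν is H2 → limiting reagent.
n(CH3OH) = (1/2) × 15.60 = 7.800 mol
mass = 7.800 × 32.04 = 249.9 g

250 g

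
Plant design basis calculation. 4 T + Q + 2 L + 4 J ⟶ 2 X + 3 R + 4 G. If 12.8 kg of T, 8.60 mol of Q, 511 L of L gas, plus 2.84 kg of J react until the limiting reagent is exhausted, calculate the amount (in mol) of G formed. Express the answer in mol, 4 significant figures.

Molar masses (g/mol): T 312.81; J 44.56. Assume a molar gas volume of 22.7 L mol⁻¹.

34.40 mol

n(T) = 12.80×1000 / 312.81 = 40.92 mol
n(Q) = 8.600 mol
n(L) = 511.0 / 22.7 = 22.51 mol
n(J) = 2.840×1000 / 44.56 = 63.73 mol
n/ν for T = 40.92/4 = 10.23
n/ν for Q = 8.600/1 = 8.600
n/ν for L = 22.51/2 = 11.26
n/ν for J = 63.73/4 = 15.93
Smallest n/ν is Q → limiting reagent.
n(G) = (4/1) × 8.600 = 34.40 mol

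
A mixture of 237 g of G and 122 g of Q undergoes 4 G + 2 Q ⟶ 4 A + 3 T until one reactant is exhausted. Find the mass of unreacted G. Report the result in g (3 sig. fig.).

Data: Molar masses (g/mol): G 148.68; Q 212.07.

65.9 g

n(G) = 237.0 / 148.68 = 1.594 mol
n(Q) = 122.0 / 212.07 = 0.5753 mol
n/ν → G: 0.3985, Q: 0.2877; Q is limiting.
G consumed = (4/2) × 0.5753 = 1.151 mol
G remaining = 1.594 − 1.151 = 0.4430 mol
mass = 0.4430 × 148.68 = 65.87 g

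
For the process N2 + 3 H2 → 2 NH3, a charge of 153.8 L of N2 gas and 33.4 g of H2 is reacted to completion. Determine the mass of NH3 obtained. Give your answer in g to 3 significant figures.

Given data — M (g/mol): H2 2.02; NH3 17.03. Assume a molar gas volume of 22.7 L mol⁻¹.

188 g

n(N2) = 153.8 / 22.7 = 6.775 mol
n(H2) = 33.40 / 2.02 = 16.53 mol
n/ν for N2 = 6.775/1 = 6.775
n/ν for H2 = 16.53/3 = 5.510
Smallest n/ν is H2 → limiting reagent.
n(NH3) = (2/3) × 16.53 = 11.02 mol
mass = 11.02 × 17.03 = 187.7 g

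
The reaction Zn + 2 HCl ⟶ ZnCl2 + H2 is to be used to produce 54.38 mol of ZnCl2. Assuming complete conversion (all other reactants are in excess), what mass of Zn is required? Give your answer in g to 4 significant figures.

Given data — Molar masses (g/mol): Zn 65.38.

3555 g

n(ZnCl2) = 54.38 mol
n(Zn) = (1/1) × 54.38 = 54.38 mol
mass = 54.38 × 65.38 = 3555 g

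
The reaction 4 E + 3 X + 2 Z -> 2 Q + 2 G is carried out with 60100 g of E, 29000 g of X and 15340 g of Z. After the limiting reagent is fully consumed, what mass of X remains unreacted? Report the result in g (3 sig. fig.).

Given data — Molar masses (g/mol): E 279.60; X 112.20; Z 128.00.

n(E) = 60100 / 279.60 = 214.9 mol
n(X) = 29000 / 112.20 = 258.5 mol
n(Z) = 15340 / 128.00 = 119.8 mol
n/ν for E = 214.9/4 = 53.73
n/ν for X = 258.5/3 = 86.17
n/ν for Z = 119.8/2 = 59.90
Smallest n/ν is E → limiting reagent.
X consumed = (3/4) × 214.9 = 161.2 mol
X remaining = 258.5 − 161.2 = 97.30 mol
mass = 97.30 × 112.20 = 10920 g

10900 g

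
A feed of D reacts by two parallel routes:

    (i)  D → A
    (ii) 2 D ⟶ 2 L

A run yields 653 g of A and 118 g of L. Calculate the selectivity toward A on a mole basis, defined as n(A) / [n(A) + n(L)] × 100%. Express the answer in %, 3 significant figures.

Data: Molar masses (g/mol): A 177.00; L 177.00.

84.7 %

n(A) = 653 / 177.00 = 3.689 mol
n(L) = 118 / 177.00 = 0.6667 mol
selectivity = 3.689/(3.689+0.6667) × 100 = 84.69 %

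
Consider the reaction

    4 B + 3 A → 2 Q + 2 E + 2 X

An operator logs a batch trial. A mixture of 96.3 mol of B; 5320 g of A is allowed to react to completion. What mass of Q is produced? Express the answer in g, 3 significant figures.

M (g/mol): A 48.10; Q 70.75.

n(B) = 96.30 mol
n(A) = 5320 / 48.10 = 110.6 mol
n/ν for B = 96.30/4 = 24.08
n/ν for A = 110.6/3 = 36.87
Smallest n/ν is B → limiting reagent.
n(Q) = (2/4) × 96.30 = 48.15 mol
mass = 48.15 × 70.75 = 3407 g

3410 g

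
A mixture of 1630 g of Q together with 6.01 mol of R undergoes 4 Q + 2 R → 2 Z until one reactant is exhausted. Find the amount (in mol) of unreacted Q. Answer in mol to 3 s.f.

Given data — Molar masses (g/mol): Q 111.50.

2.60 mol

n(Q) = 1630 / 111.50 = 14.62 mol
n(R) = 6.010 mol
n/ν for Q = 14.62/4 = 3.655
n/ν for R = 6.010/2 = 3.005
Smallest n/ν is R → limiting reagent.
Q consumed = (4/2) × 6.010 = 12.02 mol
Q remaining = 14.62 − 12.02 = 2.600 mol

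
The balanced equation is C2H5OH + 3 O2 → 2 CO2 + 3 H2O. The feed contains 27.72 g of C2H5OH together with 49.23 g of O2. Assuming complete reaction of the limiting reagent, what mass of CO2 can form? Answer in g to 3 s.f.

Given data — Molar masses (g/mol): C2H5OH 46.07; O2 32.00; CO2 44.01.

45.1 g

n(C2H5OH) = 27.72 / 46.07 = 0.6017 mol
n(O2) = 49.23 / 32.00 = 1.538 mol
n/ν → C2H5OH: 0.6017, O2: 0.5127; O2 is limiting.
n(CO2) = (2/3) × 1.538 = 1.025 mol
mass = 1.025 × 44.01 = 45.11 g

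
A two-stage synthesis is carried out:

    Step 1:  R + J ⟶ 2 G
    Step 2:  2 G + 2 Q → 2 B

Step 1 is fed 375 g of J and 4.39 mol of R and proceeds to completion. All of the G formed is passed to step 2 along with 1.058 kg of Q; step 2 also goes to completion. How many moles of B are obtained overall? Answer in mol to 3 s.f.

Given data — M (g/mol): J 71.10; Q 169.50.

6.24 mol

Step 1:
n(J) = 375.0 / 71.10 = 5.274 mol
n(R) = 4.390 mol
n/ν for J = 5.274/1 = 5.274
n/ν for R = 4.390/1 = 4.390
Smallest n/ν is R → limiting reagent.
n(G) produced = (2/1) × 4.390 = 8.780 mol
Step 2:
n(G) available = 8.780 mol
n(Q) = 1.058×1000 / 169.50 = 6.242 mol
n/ν for G = 8.780/2 = 4.390
n/ν for Q = 6.242/2 = 3.121
Smallest n/ν is Q → limiting reagent.
n(B) = (2/2) × 6.242 = 6.242 mol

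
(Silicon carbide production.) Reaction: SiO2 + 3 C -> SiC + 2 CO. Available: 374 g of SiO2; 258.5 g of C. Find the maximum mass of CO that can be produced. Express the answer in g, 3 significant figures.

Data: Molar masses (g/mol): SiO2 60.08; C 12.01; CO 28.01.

349 g

n(SiO2) = 374.0 / 60.08 = 6.225 mol
n(C) = 258.5 / 12.01 = 21.52 mol
n/ν → SiO2: 6.225, C: 7.173; SiO2 is limiting.
n(CO) = (2/1) × 6.225 = 12.45 mol
mass = 12.45 × 28.01 = 348.7 g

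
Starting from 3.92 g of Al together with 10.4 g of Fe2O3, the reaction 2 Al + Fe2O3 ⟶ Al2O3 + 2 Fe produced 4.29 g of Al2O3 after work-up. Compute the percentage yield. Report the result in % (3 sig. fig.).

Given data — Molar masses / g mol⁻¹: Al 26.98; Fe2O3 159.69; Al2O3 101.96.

n(Al) = 3.920 / 26.98 = 0.1453 mol
n(Fe2O3) = 10.40 / 159.69 = 0.06513 mol
n/ν for Al = 0.1453/2 = 0.07265
n/ν for Fe2O3 = 0.06513/1 = 0.06513
Smallest n/ν is Fe2O3 → limiting reagent.
theoretical n(Al2O3) = (1/1) × 0.06513 = 0.06513 mol → 6.641 g
% yield = 4.29 / 6.641 × 100 = 64.60 %

64.6 %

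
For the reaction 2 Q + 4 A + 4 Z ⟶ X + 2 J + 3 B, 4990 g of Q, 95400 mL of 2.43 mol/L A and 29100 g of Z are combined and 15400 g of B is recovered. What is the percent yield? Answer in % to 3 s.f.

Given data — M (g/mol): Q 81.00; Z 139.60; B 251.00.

n(Q) = 4990 / 81.00 = 61.60 mol
n(A) = 2.43 × 95400/1000 = 231.8 mol
n(Z) = 29100 / 139.60 = 208.5 mol
n/ν → Q: 30.80, A: 57.95, Z: 52.13; Q is limiting.
theoretical n(B) = (3/2) × 61.60 = 92.40 mol → 23190 g
% yield = 15400 / 23190 × 100 = 66.41 %

66.4 %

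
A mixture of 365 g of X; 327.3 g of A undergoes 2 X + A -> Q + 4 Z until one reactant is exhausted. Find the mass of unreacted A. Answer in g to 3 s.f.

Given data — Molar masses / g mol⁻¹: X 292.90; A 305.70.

137 g

n(X) = 365.0 / 292.90 = 1.246 mol
n(A) = 327.3 / 305.70 = 1.071 mol
n/ν → X: 0.6230, A: 1.071; X is limiting.
A consumed = (1/2) × 1.246 = 0.6230 mol
A remaining = 1.071 − 0.6230 = 0.4480 mol
mass = 0.4480 × 305.70 = 137.0 g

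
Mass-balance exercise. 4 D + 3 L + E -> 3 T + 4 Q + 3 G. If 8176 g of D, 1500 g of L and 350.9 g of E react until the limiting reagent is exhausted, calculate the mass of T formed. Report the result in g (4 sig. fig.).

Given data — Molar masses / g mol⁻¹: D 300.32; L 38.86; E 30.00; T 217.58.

4443 g

n(D) = 8176 / 300.32 = 27.22 mol
n(L) = 1500 / 38.86 = 38.60 mol
n(E) = 350.9 / 30.00 = 11.70 mol
n/ν → D: 6.805, L: 12.87, E: 11.70; D is limiting.
n(T) = (3/4) × 27.22 = 20.42 mol
mass = 20.42 × 217.58 = 4443 g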